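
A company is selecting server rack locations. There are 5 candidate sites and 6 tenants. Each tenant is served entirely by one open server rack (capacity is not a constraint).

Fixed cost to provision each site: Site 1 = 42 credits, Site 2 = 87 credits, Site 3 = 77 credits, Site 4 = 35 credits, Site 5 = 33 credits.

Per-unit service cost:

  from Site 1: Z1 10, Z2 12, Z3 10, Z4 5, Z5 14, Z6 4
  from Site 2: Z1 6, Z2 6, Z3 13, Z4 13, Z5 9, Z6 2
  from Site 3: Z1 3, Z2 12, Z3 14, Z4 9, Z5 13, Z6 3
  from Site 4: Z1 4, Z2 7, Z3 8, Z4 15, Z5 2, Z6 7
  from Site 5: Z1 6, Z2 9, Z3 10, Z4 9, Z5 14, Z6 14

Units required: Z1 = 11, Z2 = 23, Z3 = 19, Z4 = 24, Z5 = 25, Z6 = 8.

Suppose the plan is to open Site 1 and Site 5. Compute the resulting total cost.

Each tenant is assigned to its cheapest site among the open ones.
{Site 1, Site 5}: Z1→Site 5 6·11=66, Z2→Site 5 9·23=207, Z3→Site 1 10·19=190, Z4→Site 1 5·24=120, Z5→Site 1 14·25=350, Z6→Site 1 4·8=32. Service 965; fixed 75; total 1040.

Total cost: 1040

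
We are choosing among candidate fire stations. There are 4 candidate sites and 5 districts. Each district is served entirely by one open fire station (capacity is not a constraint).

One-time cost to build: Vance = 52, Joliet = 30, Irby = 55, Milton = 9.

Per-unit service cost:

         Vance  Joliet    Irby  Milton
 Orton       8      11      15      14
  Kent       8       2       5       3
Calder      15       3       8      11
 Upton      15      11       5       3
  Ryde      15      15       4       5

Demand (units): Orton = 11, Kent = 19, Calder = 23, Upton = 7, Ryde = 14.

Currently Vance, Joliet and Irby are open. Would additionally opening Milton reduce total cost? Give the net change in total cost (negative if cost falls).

Yes — net change −5 (cost falls by 5).

Current service cost with {Vance, Joliet, Irby}: 286.
Adding Milton: each district re-picks its cheapest; new service cost 272, saving 14.
Extra fixed cost: 9. Net change = 9 − 14 = -5.
(Totals: 423 → 418.)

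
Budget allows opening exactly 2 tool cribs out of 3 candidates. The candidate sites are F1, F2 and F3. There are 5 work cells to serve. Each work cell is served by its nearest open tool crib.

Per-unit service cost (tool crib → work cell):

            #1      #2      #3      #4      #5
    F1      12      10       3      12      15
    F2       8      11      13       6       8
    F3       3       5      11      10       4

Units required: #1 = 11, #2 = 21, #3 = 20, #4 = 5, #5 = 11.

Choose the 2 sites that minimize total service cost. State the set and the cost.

With exactly 2 open, each work cell uses its cheapest among the chosen.
{F1, F3}: #1→F3 3·11=33, #2→F3 5·21=105, #3→F1 3·20=60, #4→F3 10·5=50, #5→F3 4·11=44. Service cost 292.
{F2, F3}: service cost 432
{F1, F2}: service cost 476
Among all 3 size-2 choices, {F1, F3} is lowest.

Choose F1 and F3; total service cost 292.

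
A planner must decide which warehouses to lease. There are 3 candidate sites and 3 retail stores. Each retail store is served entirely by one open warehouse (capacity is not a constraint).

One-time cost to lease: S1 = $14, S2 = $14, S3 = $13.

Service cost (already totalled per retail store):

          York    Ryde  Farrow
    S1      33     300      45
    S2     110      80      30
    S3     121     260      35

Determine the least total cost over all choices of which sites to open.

For any fixed open set, each retail store goes to its cheapest open site; total = fixed + service.
{S1, S2}: York→S1 33, Ryde→S2 80, Farrow→S2 30. Service 143; fixed 28; total 171.
{S1, S2, S3}: service 143 + fixed 41 = 184
{S2}: York→S2 110, Ryde→S2 80, Farrow→S2 30. Service 220; fixed 14; total 234.
{S3}: service 416 + fixed 13 = 429
No other subset beats 171.

Minimum total cost: 171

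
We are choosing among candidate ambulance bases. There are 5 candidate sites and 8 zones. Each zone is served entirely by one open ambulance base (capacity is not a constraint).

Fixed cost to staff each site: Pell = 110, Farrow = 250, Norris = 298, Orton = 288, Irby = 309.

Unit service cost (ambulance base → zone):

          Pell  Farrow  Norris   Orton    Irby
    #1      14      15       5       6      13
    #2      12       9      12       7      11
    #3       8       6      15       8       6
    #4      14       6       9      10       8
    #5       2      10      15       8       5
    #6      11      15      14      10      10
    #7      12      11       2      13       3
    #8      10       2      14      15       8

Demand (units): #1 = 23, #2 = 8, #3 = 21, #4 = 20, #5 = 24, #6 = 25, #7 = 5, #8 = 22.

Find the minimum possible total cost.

Minimum total cost: 1422

For any fixed open set, each zone goes to its cheapest open site; total = fixed + service.
{Pell, Farrow}: #1→Pell 14·23=322, #2→Farrow 9·8=72, #3→Farrow 6·21=126, #4→Farrow 6·20=120, #5→Pell 2·24=48, #6→Pell 11·25=275, #7→Farrow 11·5=55, #8→Farrow 2·22=44. Service 1062; fixed 360; total 1422.
{Pell, Farrow, Norris}: #1→Norris 5·23=115, #2→Farrow 9·8=72, #3→Farrow 6·21=126, #4→Farrow 6·20=120, #5→Pell 2·24=48, #6→Pell 11·25=275, #7→Norris 2·5=10, #8→Farrow 2·22=44. Service 810; fixed 658; total 1468.
{Pell, Farrow, Orton}: service 837 + fixed 648 = 1485
{Pell, Farrow, Norris, Orton, Irby}: service 769 + fixed 1255 = 2024
No other subset beats 1422.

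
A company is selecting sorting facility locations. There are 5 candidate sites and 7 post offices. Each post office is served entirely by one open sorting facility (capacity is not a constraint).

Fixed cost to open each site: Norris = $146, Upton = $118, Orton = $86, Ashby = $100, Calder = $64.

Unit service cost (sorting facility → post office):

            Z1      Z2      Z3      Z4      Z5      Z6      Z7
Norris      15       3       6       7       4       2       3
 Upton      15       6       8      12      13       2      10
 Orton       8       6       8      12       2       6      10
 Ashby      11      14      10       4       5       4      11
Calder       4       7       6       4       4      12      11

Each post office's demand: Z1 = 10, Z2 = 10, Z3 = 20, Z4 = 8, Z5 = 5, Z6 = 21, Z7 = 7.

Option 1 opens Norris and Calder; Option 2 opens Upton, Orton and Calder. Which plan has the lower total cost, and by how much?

Option 1: {Norris, Calder}: Z1→Calder 4·10=40, Z2→Norris 3·10=30, Z3→Norris 6·20=120, Z4→Calder 4·8=32, Z5→Norris 4·5=20, Z6→Norris 2·21=42, Z7→Norris 3·7=21. Service 305; fixed 210; total 515.
Option 2: {Upton, Orton, Calder}: Z1→Calder 4·10=40, Z2→Upton 6·10=60, Z3→Calder 6·20=120, Z4→Calder 4·8=32, Z5→Orton 2·5=10, Z6→Upton 2·21=42, Z7→Upton 10·7=70. Service 374; fixed 268; total 642.
Difference: |515 − 642| = 127.

Option 1 is cheaper by 127.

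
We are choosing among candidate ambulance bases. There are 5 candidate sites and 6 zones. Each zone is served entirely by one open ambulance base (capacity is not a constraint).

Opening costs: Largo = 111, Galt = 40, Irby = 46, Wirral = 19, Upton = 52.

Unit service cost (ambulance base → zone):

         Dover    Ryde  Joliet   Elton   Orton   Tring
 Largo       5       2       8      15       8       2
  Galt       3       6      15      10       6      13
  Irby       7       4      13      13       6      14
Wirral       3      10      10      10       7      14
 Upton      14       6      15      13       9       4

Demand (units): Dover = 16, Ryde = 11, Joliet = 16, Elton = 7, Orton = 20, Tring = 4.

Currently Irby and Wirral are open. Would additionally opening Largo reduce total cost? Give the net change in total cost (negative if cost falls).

Current service cost with {Irby, Wirral}: 498.
Adding Largo: each zone re-picks its cheapest; new service cost 396, saving 102.
Extra fixed cost: 111. Net change = 111 − 102 = 9.
(Totals: 563 → 572.)

No — net change +9 (cost rises by 9).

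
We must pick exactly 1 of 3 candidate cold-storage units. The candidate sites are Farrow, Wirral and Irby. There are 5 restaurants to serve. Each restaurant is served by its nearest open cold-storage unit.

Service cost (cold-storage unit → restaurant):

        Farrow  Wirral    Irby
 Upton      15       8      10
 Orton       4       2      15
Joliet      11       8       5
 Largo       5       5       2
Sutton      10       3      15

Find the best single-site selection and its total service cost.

Choose Wirral only; total service cost 26.

With exactly 1 open, each restaurant uses its cheapest among the chosen.
{Wirral}: Upton→Wirral 8, Orton→Wirral 2, Joliet→Wirral 8, Largo→Wirral 5, Sutton→Wirral 3. Service cost 26.
{Farrow}: service cost 45
{Irby}: service cost 47
Among all 3 size-1 choices, {Wirral} is lowest.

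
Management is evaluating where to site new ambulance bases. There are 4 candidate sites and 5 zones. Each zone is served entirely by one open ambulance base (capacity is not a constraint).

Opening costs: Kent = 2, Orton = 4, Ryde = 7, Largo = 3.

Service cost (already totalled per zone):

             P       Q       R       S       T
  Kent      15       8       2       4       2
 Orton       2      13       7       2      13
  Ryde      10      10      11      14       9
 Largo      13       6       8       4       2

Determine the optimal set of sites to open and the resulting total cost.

Open Kent and Orton; minimum total cost 22.

For any fixed open set, each zone goes to its cheapest open site; total = fixed + service.
{Kent, Orton}: P→Orton 2, Q→Kent 8, R→Kent 2, S→Orton 2, T→Kent 2. Service 16; fixed 6; total 22.
{Kent, Orton, Largo}: service 14 + fixed 9 = 23
{Orton, Largo}: service 19 + fixed 7 = 26
{Kent, Orton, Ryde, Largo}: service 14 + fixed 16 = 30
No other subset beats 22.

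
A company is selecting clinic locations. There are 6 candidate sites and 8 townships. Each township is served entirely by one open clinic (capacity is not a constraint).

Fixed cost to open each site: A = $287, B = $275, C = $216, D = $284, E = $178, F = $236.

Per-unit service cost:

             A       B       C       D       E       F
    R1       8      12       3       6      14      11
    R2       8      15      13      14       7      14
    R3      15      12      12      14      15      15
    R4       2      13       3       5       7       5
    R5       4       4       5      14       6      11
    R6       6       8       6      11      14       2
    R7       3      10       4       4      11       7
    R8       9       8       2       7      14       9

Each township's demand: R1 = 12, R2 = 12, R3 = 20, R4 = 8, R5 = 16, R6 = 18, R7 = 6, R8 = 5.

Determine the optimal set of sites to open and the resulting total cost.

Open C only; minimum total cost 894.

For any fixed open set, each township goes to its cheapest open site; total = fixed + service.
{C}: R1→C 3·12=36, R2→C 13·12=156, R3→C 12·20=240, R4→C 3·8=24, R5→C 5·16=80, R6→C 6·18=108, R7→C 4·6=24, R8→C 2·5=10. Service 678; fixed 216; total 894.
{C, E}: service 606 + fixed 394 = 1000
{A}: service 743 + fixed 287 = 1030
{A, B, C, D, E, F}: service 504 + fixed 1476 = 1980
No other subset beats 894.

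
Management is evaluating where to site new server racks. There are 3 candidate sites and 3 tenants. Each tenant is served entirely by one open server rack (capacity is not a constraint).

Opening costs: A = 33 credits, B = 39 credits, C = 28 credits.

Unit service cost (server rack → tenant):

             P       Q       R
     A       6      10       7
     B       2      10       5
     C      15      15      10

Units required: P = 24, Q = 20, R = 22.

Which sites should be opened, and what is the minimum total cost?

For any fixed open set, each tenant goes to its cheapest open site; total = fixed + service.
{B}: P→B 2·24=48, Q→B 10·20=200, R→B 5·22=110. Service 358; fixed 39; total 397.
{B, C}: service 358 + fixed 67 = 425
{A, B}: service 358 + fixed 72 = 430
{A, B, C}: P→B 2·24=48, Q→A 10·20=200, R→B 5·22=110. Service 358; fixed 100; total 458.
(All 7 nonempty subsets were checked; B only is lowest.)

Open B only; minimum total cost 397.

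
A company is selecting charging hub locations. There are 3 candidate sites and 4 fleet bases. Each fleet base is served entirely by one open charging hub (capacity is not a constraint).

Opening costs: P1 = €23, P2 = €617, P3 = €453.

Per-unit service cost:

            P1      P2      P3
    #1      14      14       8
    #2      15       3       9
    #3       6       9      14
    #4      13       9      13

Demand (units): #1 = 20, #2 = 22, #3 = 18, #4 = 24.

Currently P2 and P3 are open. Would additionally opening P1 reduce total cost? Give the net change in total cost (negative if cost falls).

Current service cost with {P2, P3}: 604.
Adding P1: each fleet base re-picks its cheapest; new service cost 550, saving 54.
Extra fixed cost: 23. Net change = 23 − 54 = -31.
(Totals: 1674 → 1643.)

Yes — net change −31 (cost falls by 31).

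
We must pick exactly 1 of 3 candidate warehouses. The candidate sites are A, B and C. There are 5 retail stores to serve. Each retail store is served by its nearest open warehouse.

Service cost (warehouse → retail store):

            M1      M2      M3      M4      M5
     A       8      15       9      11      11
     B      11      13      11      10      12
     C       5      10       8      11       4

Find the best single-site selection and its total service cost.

With exactly 1 open, each retail store uses its cheapest among the chosen.
{C}: M1→C 5, M2→C 10, M3→C 8, M4→C 11, M5→C 4. Service cost 38.
{A}: service cost 54
{B}: service cost 57
Among all 3 size-1 choices, {C} is lowest.

Choose C only; total service cost 38.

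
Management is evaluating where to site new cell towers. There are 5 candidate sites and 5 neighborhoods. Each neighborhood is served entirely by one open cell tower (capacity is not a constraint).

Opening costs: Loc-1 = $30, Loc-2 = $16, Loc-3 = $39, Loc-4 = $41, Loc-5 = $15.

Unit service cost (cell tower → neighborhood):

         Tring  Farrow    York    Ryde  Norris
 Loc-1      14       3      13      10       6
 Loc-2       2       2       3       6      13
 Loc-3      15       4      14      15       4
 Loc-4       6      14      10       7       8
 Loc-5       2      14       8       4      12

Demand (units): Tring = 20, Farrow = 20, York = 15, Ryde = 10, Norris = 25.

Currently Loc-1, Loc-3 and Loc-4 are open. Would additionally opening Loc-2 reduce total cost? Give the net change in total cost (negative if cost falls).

Yes — net change −199 (cost falls by 199).

Current service cost with {Loc-1, Loc-3, Loc-4}: 500.
Adding Loc-2: each neighborhood re-picks its cheapest; new service cost 285, saving 215.
Extra fixed cost: 16. Net change = 16 − 215 = -199.
(Totals: 610 → 411.)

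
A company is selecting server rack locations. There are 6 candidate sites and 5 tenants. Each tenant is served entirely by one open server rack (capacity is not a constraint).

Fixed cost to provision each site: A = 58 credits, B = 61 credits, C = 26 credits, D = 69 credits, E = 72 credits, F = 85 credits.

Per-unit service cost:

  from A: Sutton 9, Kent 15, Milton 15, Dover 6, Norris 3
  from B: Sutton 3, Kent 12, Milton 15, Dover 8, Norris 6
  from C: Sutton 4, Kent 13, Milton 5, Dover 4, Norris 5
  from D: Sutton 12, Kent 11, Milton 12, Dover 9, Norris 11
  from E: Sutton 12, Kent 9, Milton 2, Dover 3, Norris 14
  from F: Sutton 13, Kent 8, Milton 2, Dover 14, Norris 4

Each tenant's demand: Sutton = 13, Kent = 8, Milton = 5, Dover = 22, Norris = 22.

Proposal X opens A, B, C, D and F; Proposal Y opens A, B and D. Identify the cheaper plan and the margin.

Proposal X is cheaper by 7.

Proposal X: {A, B, C, D, F}: Sutton→B 3·13=39, Kent→F 8·8=64, Milton→F 2·5=10, Dover→C 4·22=88, Norris→A 3·22=66. Service 267; fixed 299; total 566.
Proposal Y: {A, B, D}: Sutton→B 3·13=39, Kent→D 11·8=88, Milton→D 12·5=60, Dover→A 6·22=132, Norris→A 3·22=66. Service 385; fixed 188; total 573.
Difference: |566 − 573| = 7.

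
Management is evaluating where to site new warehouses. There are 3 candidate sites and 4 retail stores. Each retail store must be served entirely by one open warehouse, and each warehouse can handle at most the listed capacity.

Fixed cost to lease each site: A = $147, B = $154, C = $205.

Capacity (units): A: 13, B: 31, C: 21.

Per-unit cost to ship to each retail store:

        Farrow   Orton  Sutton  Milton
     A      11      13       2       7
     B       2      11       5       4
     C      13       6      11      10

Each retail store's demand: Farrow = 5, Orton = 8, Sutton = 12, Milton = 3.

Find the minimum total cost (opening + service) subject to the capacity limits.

Open {B}: Farrow→B 2·5=10, Orton→B 11·8=88, Sutton→B 5·12=60, Milton→B 4·3=12.
Loads: B carries 28/31. Service 170; fixed 154; total 324.
Next best feasible plan costs 435.

Minimum total cost: 324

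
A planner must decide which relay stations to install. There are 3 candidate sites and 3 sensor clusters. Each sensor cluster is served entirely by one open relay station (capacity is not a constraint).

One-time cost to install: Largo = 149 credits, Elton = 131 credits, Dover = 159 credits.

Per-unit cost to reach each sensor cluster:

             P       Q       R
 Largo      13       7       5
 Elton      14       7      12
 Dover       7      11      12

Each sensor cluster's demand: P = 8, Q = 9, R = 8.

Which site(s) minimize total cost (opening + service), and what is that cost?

Open Largo only; minimum total cost 356.

For any fixed open set, each sensor cluster goes to its cheapest open site; total = fixed + service.
{Largo}: P→Largo 13·8=104, Q→Largo 7·9=63, R→Largo 5·8=40. Service 207; fixed 149; total 356.
{Elton}: service 271 + fixed 131 = 402
{Dover}: P→Dover 7·8=56, Q→Dover 11·9=99, R→Dover 12·8=96. Service 251; fixed 159; total 410.
{Largo, Elton, Dover}: P→Dover 7·8=56, Q→Largo 7·9=63, R→Largo 5·8=40. Service 159; fixed 439; total 598.
(All 7 nonempty subsets were checked; Largo only is lowest.)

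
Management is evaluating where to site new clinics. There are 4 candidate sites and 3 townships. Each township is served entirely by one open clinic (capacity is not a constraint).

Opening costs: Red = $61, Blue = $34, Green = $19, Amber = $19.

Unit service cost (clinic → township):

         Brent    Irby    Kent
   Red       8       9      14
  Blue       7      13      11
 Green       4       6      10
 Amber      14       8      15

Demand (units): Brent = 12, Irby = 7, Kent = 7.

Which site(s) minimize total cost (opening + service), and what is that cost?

Open Green only; minimum total cost 179.

For any fixed open set, each township goes to its cheapest open site; total = fixed + service.
{Green}: Brent→Green 4·12=48, Irby→Green 6·7=42, Kent→Green 10·7=70. Service 160; fixed 19; total 179.
{Green, Amber}: Brent→Green 4·12=48, Irby→Green 6·7=42, Kent→Green 10·7=70. Service 160; fixed 38; total 198.
{Blue, Green}: Brent→Green 4·12=48, Irby→Green 6·7=42, Kent→Green 10·7=70. Service 160; fixed 53; total 213.
{Red, Blue, Green, Amber}: Brent→Green 4·12=48, Irby→Green 6·7=42, Kent→Green 10·7=70. Service 160; fixed 133; total 293.
No other subset beats 179.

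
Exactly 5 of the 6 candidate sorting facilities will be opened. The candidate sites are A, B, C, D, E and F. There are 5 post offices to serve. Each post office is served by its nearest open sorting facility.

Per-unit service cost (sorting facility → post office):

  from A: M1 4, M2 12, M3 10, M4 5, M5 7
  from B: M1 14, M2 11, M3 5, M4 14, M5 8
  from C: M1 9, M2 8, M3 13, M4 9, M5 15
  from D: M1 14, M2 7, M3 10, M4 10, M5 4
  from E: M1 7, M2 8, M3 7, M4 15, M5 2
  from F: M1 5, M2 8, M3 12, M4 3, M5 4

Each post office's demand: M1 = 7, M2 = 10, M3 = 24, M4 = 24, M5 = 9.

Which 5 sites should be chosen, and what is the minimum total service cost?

With exactly 5 open, each post office uses its cheapest among the chosen.
{A, B, D, E, F}: M1→A 4·7=28, M2→D 7·10=70, M3→B 5·24=120, M4→F 3·24=72, M5→E 2·9=18. Service cost 308.
{B, C, D, E, F}: service cost 315
{A, B, C, E, F}: service cost 318
Among all 6 size-5 choices, {A, B, D, E, F} is lowest.

Choose A, B, D, E and F; total service cost 308.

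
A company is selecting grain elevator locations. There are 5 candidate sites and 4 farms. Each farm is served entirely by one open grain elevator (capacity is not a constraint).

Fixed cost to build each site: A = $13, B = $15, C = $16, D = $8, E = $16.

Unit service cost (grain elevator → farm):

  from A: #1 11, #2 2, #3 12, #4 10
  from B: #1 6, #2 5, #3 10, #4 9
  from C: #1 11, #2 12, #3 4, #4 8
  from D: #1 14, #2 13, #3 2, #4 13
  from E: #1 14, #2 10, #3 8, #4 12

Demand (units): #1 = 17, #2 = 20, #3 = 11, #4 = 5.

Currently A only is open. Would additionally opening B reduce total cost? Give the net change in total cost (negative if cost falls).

Yes — net change −97 (cost falls by 97).

Current service cost with {A}: 409.
Adding B: each farm re-picks its cheapest; new service cost 297, saving 112.
Extra fixed cost: 15. Net change = 15 − 112 = -97.
(Totals: 422 → 325.)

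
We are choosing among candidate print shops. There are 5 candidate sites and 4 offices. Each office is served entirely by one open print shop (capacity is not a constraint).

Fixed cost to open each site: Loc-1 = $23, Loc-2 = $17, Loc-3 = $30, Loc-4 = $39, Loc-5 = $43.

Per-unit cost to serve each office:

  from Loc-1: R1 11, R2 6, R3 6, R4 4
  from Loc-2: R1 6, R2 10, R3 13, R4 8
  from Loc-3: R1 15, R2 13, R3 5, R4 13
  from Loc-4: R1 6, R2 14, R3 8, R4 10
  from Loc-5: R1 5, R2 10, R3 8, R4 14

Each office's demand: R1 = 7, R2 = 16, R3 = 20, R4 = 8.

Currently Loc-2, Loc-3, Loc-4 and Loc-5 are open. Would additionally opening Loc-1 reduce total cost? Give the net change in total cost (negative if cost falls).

Current service cost with {Loc-2, Loc-3, Loc-4, Loc-5}: 359.
Adding Loc-1: each office re-picks its cheapest; new service cost 263, saving 96.
Extra fixed cost: 23. Net change = 23 − 96 = -73.
(Totals: 488 → 415.)

Yes — net change −73 (cost falls by 73).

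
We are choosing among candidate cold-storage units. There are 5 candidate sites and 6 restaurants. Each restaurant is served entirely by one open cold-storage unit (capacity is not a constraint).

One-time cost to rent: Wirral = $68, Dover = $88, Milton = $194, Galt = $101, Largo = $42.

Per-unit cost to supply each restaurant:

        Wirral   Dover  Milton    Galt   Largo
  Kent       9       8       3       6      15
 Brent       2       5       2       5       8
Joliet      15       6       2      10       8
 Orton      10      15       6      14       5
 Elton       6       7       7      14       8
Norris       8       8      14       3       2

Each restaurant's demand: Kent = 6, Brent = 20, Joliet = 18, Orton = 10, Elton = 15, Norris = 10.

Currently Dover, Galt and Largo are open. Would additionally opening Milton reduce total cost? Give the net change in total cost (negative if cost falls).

No — net change +44 (cost rises by 44).

Current service cost with {Dover, Galt, Largo}: 419.
Adding Milton: each restaurant re-picks its cheapest; new service cost 269, saving 150.
Extra fixed cost: 194. Net change = 194 − 150 = 44.
(Totals: 650 → 694.)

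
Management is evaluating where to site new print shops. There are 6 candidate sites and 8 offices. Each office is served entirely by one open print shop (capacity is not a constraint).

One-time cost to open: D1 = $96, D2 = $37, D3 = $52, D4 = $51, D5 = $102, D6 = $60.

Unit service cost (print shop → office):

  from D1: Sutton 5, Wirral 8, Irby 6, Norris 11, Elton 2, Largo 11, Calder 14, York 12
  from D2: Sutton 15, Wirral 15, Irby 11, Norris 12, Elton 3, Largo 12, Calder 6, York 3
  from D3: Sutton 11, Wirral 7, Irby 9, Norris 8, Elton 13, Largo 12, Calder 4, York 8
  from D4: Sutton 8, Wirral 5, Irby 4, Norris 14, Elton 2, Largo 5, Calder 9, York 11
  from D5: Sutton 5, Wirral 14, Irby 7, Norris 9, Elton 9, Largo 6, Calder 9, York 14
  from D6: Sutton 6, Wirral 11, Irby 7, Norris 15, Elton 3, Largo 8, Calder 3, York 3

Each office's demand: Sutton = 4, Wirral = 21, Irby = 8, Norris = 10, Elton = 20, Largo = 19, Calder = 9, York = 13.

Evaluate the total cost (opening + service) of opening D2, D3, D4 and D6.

Each office is assigned to its cheapest site among the open ones.
{D2, D3, D4, D6}: Sutton→D6 6·4=24, Wirral→D4 5·21=105, Irby→D4 4·8=32, Norris→D3 8·10=80, Elton→D4 2·20=40, Largo→D4 5·19=95, Calder→D6 3·9=27, York→D2 3·13=39. Service 442; fixed 200; total 642.

Total cost: 642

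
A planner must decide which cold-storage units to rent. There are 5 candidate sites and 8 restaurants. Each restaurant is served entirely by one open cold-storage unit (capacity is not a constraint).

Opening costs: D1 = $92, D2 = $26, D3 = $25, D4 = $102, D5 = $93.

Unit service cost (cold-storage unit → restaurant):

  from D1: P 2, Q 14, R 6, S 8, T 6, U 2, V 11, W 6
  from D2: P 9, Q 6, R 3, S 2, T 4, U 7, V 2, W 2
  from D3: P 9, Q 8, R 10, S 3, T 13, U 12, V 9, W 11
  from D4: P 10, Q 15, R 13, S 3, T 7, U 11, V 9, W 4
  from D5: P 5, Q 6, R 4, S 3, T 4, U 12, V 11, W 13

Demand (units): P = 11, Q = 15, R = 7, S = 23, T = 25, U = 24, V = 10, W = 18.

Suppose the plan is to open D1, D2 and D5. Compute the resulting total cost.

Total cost: 594

Each restaurant is assigned to its cheapest site among the open ones.
{D1, D2, D5}: P→D1 2·11=22, Q→D2 6·15=90, R→D2 3·7=21, S→D2 2·23=46, T→D2 4·25=100, U→D1 2·24=48, V→D2 2·10=20, W→D2 2·18=36. Service 383; fixed 211; total 594.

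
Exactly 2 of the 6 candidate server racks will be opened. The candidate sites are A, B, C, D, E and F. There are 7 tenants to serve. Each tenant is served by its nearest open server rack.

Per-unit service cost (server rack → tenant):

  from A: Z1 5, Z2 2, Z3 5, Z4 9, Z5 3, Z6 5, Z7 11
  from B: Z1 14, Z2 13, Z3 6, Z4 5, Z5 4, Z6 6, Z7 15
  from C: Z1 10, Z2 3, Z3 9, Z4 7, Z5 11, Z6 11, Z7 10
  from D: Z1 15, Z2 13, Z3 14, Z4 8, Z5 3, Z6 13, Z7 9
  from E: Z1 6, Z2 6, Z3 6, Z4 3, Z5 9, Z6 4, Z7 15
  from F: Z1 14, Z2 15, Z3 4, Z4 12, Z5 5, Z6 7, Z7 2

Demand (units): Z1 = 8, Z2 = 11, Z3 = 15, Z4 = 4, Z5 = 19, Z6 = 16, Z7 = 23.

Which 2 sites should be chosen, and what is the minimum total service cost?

With exactly 2 open, each tenant uses its cheapest among the chosen.
{A, F}: Z1→A 5·8=40, Z2→A 2·11=22, Z3→F 4·15=60, Z4→A 9·4=36, Z5→A 3·19=57, Z6→A 5·16=80, Z7→F 2·23=46. Service cost 341.
{E, F}: service cost 391
{C, F}: service cost 454
Among all 15 size-2 choices, {A, F} is lowest.

Choose A and F; total service cost 341.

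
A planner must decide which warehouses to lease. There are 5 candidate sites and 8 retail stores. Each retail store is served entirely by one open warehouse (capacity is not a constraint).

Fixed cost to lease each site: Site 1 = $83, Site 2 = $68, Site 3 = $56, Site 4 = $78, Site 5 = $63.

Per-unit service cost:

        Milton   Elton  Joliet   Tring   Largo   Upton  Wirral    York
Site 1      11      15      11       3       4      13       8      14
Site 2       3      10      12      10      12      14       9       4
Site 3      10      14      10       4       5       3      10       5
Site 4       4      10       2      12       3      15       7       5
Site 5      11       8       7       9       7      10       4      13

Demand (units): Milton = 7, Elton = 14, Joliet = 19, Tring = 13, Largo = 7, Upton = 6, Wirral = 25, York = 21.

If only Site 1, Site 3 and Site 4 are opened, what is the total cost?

Total cost: 781

Each retail store is assigned to its cheapest site among the open ones.
{Site 1, Site 3, Site 4}: Milton→Site 4 4·7=28, Elton→Site 4 10·14=140, Joliet→Site 4 2·19=38, Tring→Site 1 3·13=39, Largo→Site 4 3·7=21, Upton→Site 3 3·6=18, Wirral→Site 4 7·25=175, York→Site 3 5·21=105. Service 564; fixed 217; total 781.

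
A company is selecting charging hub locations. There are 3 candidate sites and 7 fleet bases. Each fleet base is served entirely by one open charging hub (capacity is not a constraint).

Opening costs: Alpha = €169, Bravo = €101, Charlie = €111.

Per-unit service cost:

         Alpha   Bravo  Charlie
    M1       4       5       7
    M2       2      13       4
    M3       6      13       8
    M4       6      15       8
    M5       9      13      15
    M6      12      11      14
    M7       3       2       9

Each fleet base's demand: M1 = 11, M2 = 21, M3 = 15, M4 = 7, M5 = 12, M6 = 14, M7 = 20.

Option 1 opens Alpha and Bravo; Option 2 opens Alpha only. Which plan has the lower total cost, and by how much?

Option 1: {Alpha, Bravo}: M1→Alpha 4·11=44, M2→Alpha 2·21=42, M3→Alpha 6·15=90, M4→Alpha 6·7=42, M5→Alpha 9·12=108, M6→Bravo 11·14=154, M7→Bravo 2·20=40. Service 520; fixed 270; total 790.
Option 2: {Alpha}: M1→Alpha 4·11=44, M2→Alpha 2·21=42, M3→Alpha 6·15=90, M4→Alpha 6·7=42, M5→Alpha 9·12=108, M6→Alpha 12·14=168, M7→Alpha 3·20=60. Service 554; fixed 169; total 723.
Difference: |790 − 723| = 67.

Option 2 is cheaper by 67.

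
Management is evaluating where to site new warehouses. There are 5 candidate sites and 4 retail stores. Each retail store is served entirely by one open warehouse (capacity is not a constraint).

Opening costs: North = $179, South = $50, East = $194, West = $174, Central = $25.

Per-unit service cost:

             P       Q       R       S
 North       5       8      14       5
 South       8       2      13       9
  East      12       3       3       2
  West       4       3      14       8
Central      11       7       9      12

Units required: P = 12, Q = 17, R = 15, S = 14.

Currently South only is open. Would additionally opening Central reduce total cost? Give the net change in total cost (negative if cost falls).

Current service cost with {South}: 451.
Adding Central: each retail store re-picks its cheapest; new service cost 391, saving 60.
Extra fixed cost: 25. Net change = 25 − 60 = -35.
(Totals: 501 → 466.)

Yes — net change −35 (cost falls by 35).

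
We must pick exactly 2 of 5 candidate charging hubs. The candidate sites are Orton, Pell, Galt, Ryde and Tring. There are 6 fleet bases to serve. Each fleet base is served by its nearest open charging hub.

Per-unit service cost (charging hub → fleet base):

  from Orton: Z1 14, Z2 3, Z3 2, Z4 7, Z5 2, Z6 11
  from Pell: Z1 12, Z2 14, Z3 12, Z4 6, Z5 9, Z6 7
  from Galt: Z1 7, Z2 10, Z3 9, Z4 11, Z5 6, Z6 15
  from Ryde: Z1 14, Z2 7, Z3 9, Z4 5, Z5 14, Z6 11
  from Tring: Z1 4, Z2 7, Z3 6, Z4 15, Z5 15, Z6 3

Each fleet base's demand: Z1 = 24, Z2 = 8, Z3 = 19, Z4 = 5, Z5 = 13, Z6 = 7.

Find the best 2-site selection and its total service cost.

Choose Orton and Tring; total service cost 240.

With exactly 2 open, each fleet base uses its cheapest among the chosen.
{Orton, Tring}: Z1→Tring 4·24=96, Z2→Orton 3·8=24, Z3→Orton 2·19=38, Z4→Orton 7·5=35, Z5→Orton 2·13=26, Z6→Tring 3·7=21. Service cost 240.
{Orton, Galt}: service cost 368
{Galt, Tring}: service cost 420
Among all 10 size-2 choices, {Orton, Tring} is lowest.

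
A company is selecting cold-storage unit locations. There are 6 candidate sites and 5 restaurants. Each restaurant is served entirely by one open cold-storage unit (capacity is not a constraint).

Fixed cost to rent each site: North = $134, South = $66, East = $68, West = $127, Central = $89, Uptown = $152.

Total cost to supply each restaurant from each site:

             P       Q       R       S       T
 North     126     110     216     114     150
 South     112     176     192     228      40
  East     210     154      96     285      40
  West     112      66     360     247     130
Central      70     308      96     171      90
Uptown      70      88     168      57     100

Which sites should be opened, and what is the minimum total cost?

Open East and Uptown; minimum total cost 571.

For any fixed open set, each restaurant goes to its cheapest open site; total = fixed + service.
{East, Uptown}: P→Uptown 70, Q→Uptown 88, R→East 96, S→Uptown 57, T→East 40. Service 351; fixed 220; total 571.
{Uptown}: P→Uptown 70, Q→Uptown 88, R→Uptown 168, S→Uptown 57, T→Uptown 100. Service 483; fixed 152; total 635.
{South, East, Uptown}: P→Uptown 70, Q→Uptown 88, R→East 96, S→Uptown 57, T→South 40. Service 351; fixed 286; total 637.
{North, South, East, West, Central, Uptown}: P→Central 70, Q→West 66, R→East 96, S→Uptown 57, T→South 40. Service 329; fixed 636; total 965.
No other subset beats 571.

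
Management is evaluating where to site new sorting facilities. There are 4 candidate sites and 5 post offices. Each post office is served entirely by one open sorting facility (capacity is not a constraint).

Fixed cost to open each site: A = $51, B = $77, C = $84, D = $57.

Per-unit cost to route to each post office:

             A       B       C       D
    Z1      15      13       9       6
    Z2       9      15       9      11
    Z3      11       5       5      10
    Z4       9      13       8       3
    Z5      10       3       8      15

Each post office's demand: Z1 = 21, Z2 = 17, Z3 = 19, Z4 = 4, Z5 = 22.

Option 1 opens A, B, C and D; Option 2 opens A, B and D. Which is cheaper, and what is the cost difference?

Option 1: {A, B, C, D}: Z1→D 6·21=126, Z2→A 9·17=153, Z3→B 5·19=95, Z4→D 3·4=12, Z5→B 3·22=66. Service 452; fixed 269; total 721.
Option 2: {A, B, D}: Z1→D 6·21=126, Z2→A 9·17=153, Z3→B 5·19=95, Z4→D 3·4=12, Z5→B 3·22=66. Service 452; fixed 185; total 637.
Difference: |721 − 637| = 84.

Option 2 is cheaper by 84.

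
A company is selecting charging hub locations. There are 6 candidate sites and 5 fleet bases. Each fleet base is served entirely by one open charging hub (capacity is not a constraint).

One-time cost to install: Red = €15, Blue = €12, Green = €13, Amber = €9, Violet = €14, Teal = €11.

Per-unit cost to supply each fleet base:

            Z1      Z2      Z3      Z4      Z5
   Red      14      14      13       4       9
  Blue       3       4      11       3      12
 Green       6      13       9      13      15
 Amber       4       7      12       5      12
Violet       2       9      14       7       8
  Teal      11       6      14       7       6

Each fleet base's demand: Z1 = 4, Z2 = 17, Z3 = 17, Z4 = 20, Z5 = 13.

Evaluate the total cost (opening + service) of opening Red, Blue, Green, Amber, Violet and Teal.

Total cost: 441

Each fleet base is assigned to its cheapest site among the open ones.
{Red, Blue, Green, Amber, Violet, Teal}: Z1→Violet 2·4=8, Z2→Blue 4·17=68, Z3→Green 9·17=153, Z4→Blue 3·20=60, Z5→Teal 6·13=78. Service 367; fixed 74; total 441.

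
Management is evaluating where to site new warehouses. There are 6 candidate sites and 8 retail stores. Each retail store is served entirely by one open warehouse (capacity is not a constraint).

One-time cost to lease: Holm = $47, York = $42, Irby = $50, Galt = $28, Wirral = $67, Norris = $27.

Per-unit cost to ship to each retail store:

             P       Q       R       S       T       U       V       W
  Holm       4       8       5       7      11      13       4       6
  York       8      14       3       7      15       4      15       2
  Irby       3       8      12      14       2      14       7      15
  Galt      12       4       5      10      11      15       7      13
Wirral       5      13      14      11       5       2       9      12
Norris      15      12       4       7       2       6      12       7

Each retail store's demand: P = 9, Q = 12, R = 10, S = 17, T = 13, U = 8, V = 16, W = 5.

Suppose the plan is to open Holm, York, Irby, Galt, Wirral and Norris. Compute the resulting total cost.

Total cost: 601

Each retail store is assigned to its cheapest site among the open ones.
{Holm, York, Irby, Galt, Wirral, Norris}: P→Irby 3·9=27, Q→Galt 4·12=48, R→York 3·10=30, S→Holm 7·17=119, T→Irby 2·13=26, U→Wirral 2·8=16, V→Holm 4·16=64, W→York 2·5=10. Service 340; fixed 261; total 601.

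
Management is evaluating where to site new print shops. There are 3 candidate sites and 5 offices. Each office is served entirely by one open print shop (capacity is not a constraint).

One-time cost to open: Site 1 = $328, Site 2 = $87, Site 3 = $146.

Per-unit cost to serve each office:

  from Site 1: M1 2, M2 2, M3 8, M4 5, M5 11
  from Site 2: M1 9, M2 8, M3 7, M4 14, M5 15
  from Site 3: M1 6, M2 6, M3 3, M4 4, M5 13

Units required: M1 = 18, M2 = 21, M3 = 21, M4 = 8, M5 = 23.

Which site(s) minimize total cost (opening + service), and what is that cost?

For any fixed open set, each office goes to its cheapest open site; total = fixed + service.
{Site 3}: M1→Site 3 6·18=108, M2→Site 3 6·21=126, M3→Site 3 3·21=63, M4→Site 3 4·8=32, M5→Site 3 13·23=299. Service 628; fixed 146; total 774.
{Site 2, Site 3}: service 628 + fixed 233 = 861
{Site 1}: service 539 + fixed 328 = 867
{Site 1, Site 2, Site 3}: M1→Site 1 2·18=36, M2→Site 1 2·21=42, M3→Site 3 3·21=63, M4→Site 3 4·8=32, M5→Site 1 11·23=253. Service 426; fixed 561; total 987.
No other subset beats 774.

Open Site 3 only; minimum total cost 774.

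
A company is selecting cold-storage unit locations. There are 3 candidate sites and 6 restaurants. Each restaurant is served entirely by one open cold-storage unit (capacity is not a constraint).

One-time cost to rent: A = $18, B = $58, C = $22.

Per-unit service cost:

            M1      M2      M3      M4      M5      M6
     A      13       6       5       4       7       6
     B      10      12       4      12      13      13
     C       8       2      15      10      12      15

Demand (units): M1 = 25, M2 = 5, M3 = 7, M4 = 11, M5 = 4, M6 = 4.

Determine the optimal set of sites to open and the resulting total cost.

For any fixed open set, each restaurant goes to its cheapest open site; total = fixed + service.
{A, C}: M1→C 8·25=200, M2→C 2·5=10, M3→A 5·7=35, M4→A 4·11=44, M5→A 7·4=28, M6→A 6·4=24. Service 341; fixed 40; total 381.
{A, B, C}: service 334 + fixed 98 = 432
{A, B}: M1→B 10·25=250, M2→A 6·5=30, M3→B 4·7=28, M4→A 4·11=44, M5→A 7·4=28, M6→A 6·4=24. Service 404; fixed 76; total 480.
{A}: service 486 + fixed 18 = 504
No other subset beats 381.

Open A and C; minimum total cost 381.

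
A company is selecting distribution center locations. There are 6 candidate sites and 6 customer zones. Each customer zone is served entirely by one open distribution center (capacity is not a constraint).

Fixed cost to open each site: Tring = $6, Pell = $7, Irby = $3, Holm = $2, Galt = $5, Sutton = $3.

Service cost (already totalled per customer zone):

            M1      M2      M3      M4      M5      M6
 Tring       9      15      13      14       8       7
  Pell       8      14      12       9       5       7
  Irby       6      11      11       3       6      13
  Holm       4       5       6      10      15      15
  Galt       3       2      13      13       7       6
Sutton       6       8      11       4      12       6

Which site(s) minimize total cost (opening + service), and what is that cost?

For any fixed open set, each customer zone goes to its cheapest open site; total = fixed + service.
{Irby, Holm, Galt}: M1→Galt 3, M2→Galt 2, M3→Holm 6, M4→Irby 3, M5→Irby 6, M6→Galt 6. Service 26; fixed 10; total 36.
{Irby, Holm, Sutton}: service 30 + fixed 8 = 38
{Holm, Galt, Sutton}: M1→Galt 3, M2→Galt 2, M3→Holm 6, M4→Sutton 4, M5→Galt 7, M6→Galt 6. Service 28; fixed 10; total 38.
{Tring, Pell, Irby, Holm, Galt, Sutton}: M1→Galt 3, M2→Galt 2, M3→Holm 6, M4→Irby 3, M5→Pell 5, M6→Galt 6. Service 25; fixed 26; total 51.
No other subset beats 36.

Open Irby, Holm and Galt; minimum total cost 36.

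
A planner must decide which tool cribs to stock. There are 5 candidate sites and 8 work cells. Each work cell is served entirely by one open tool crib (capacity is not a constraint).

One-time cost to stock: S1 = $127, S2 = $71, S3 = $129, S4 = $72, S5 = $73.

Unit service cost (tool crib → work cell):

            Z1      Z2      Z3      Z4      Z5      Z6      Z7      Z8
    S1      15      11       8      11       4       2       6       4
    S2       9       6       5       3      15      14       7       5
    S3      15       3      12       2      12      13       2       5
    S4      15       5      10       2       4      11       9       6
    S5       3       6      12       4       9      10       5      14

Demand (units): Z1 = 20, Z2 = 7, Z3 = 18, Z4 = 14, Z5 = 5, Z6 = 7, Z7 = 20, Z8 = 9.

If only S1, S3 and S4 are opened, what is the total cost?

Each work cell is assigned to its cheapest site among the open ones.
{S1, S3, S4}: Z1→S1 15·20=300, Z2→S3 3·7=21, Z3→S1 8·18=144, Z4→S3 2·14=28, Z5→S1 4·5=20, Z6→S1 2·7=14, Z7→S3 2·20=40, Z8→S1 4·9=36. Service 603; fixed 328; total 931.

Total cost: 931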